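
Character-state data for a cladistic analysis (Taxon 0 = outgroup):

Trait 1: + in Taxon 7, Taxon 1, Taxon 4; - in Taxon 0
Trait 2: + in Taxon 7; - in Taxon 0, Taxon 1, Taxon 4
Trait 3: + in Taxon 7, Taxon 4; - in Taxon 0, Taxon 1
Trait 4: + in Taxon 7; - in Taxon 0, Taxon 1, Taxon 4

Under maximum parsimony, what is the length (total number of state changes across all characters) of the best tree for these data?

4

The outgroup has state '-' for every character, so '+' is the derived state throughout.
Trait 1 (derived state '+') is shared by all ingroup taxa — unites the whole ingroup.
Trait 2: derived state '+' in Taxon 7 only — an autapomorphy, so it tells us nothing about relationships among taxa.
Only Taxon 4 and Taxon 7 show the derived state '+' for Trait 3, supporting them as a clade.
Trait 4 (derived state '+') is unique to Taxon 7 (autapomorphy; uninformative for grouping).
Most parsimonious ingroup topology: ((Taxon 4,Taxon 7),Taxon 1).
Changes per character on this tree: Trait 1: 1; Trait 2: 1; Trait 3: 1; Trait 4: 1.
Total = 4.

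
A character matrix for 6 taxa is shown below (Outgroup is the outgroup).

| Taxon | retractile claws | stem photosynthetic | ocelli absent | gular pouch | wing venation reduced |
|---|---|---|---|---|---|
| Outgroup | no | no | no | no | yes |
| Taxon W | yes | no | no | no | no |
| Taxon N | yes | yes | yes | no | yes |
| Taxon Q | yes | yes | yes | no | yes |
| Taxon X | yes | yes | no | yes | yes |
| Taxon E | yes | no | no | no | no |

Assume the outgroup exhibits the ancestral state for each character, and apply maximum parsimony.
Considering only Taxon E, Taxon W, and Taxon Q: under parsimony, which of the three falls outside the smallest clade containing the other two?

Character polarity is set by the outgroup: the derived state is whichever differs from the outgroup's state, so for wing venation reduced the derived state is 'no', and for the remaining characters it is 'yes'.
All ingroup taxa share the derived state 'yes' for retractile claws; it defines the ingroup but does not resolve relationships within it.
Only Taxon N, Taxon Q, and Taxon X show the derived state 'yes' for stem photosynthetic, supporting them as a clade.
ocelli absent (derived state 'yes') is shared by Taxon N and Taxon Q — a synapomorphy uniting that clade.
gular pouch (derived state 'yes') is unique to Taxon X (autapomorphy; uninformative for grouping).
wing venation reduced: derived state 'no' in Taxon E and Taxon W only — synapomorphy for {Taxon E, Taxon W}.
Most parsimonious ingroup topology: ((Taxon W,Taxon E),((Taxon N,Taxon Q),Taxon X)).
Taxon E and Taxon W share a more recent common ancestor with each other than either does with Taxon Q, so Taxon Q is the least closely related of the three.

Taxon Q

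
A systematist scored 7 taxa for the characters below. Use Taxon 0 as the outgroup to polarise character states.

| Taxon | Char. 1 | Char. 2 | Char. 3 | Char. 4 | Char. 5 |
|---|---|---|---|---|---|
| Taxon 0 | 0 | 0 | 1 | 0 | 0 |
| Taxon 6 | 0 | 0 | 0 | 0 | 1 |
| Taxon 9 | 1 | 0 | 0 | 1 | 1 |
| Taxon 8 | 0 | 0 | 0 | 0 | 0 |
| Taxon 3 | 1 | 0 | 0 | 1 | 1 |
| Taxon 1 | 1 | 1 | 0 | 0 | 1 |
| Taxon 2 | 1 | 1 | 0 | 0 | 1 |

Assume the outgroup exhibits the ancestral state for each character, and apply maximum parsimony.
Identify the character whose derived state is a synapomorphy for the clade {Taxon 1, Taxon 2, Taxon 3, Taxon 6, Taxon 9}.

Character polarity is set by the outgroup: the derived state is whichever differs from the outgroup's state, so for Char. 3 the derived state is '0', and for the remaining characters it is '1'.
Char. 1 (derived state '1') is shared by Taxon 1, Taxon 2, Taxon 3, and Taxon 9 — a synapomorphy uniting that clade.
Char. 2 (derived state '1') is shared by Taxon 1 and Taxon 2 — a synapomorphy uniting that clade.
Char. 3 (derived state '0') is shared by all ingroup taxa — unites the whole ingroup.
Char. 4: derived state '1' in Taxon 3 and Taxon 9 only — synapomorphy for {Taxon 3, Taxon 9}.
Only Taxon 1, Taxon 2, Taxon 3, Taxon 6, and Taxon 9 show the derived state '1' for Char. 5, supporting them as a clade.
Most parsimonious ingroup topology: ((Taxon 6,((Taxon 9,Taxon 3),(Taxon 1,Taxon 2))),Taxon 8).
The clade {Taxon 1, Taxon 2, Taxon 3, Taxon 6, Taxon 9} is supported by Char. 5: its derived state '1' occurs in exactly those taxa and in no other taxon (including the outgroup).

Char. 5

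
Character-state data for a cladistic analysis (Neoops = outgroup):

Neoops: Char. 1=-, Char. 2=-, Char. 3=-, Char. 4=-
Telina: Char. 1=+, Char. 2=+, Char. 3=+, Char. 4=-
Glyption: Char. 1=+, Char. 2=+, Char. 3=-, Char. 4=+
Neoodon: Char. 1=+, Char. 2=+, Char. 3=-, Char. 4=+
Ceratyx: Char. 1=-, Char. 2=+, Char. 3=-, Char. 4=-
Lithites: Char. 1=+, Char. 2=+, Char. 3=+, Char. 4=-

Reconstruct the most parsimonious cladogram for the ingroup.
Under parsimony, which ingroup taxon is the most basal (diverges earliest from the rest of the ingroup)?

The outgroup has state '-' for every character, so '+' is the derived state throughout.
Char. 1 (derived state '+') is shared by Glyption, Lithites, Neoodon, and Telina — a synapomorphy uniting that clade.
Char. 2 (derived state '+') is shared by all ingroup taxa — unites the whole ingroup.
Char. 3 (derived state '+') is shared by Lithites and Telina — a synapomorphy uniting that clade.
Only Glyption and Neoodon show the derived state '+' for Char. 4, supporting them as a clade.
Most parsimonious ingroup topology: (((Telina,Lithites),(Glyption,Neoodon)),Ceratyx).
Ceratyx is sister to the clade containing all other ingroup taxa, so it is the earliest-diverging (most basal) ingroup lineage.

Ceratyx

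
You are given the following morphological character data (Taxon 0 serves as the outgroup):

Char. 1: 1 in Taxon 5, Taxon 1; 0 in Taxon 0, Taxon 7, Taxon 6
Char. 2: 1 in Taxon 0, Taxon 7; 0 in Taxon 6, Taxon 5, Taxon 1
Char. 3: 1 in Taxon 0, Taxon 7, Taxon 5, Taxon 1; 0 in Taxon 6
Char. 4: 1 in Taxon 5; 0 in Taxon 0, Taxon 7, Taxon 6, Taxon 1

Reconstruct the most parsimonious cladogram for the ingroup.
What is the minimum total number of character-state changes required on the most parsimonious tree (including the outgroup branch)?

4

Character polarity is set by the outgroup: the derived state is whichever differs from the outgroup's state, so for Char. 2, Char. 3 the derived state is '0', and for the remaining characters it is '1'.
Char. 1 (derived state '1') is shared by Taxon 1 and Taxon 5 — a synapomorphy uniting that clade.
Char. 2 (derived state '0') is shared by Taxon 1, Taxon 5, and Taxon 6 — a synapomorphy uniting that clade.
Char. 3 (derived state '0') is unique to Taxon 6 (autapomorphy; uninformative for grouping).
Char. 4: derived state '1' in Taxon 5 only — an autapomorphy, so it tells us nothing about relationships among taxa.
Most parsimonious ingroup topology: (Taxon 7,(Taxon 6,(Taxon 5,Taxon 1))).
Changes per character on this tree: Char. 1: 1; Char. 2: 1; Char. 3: 1; Char. 4: 1.
Total = 4.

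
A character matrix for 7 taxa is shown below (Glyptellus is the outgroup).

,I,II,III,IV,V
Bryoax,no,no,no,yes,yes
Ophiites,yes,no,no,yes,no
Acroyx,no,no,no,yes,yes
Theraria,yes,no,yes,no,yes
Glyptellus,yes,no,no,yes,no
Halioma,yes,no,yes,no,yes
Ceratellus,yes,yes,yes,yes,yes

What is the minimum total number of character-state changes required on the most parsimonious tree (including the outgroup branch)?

Character polarity is set by the outgroup: the derived state is whichever differs from the outgroup's state, so for I, IV the derived state is 'no', and for the remaining characters it is 'yes'.
I: derived state 'no' in Acroyx and Bryoax only — synapomorphy for {Acroyx, Bryoax}.
II: derived state 'yes' in Ceratellus only — an autapomorphy, so it tells us nothing about relationships among taxa.
Only Ceratellus, Halioma, and Theraria show the derived state 'yes' for III, supporting them as a clade.
Only Halioma and Theraria show the derived state 'no' for IV, supporting them as a clade.
Only Acroyx, Bryoax, Ceratellus, Halioma, and Theraria show the derived state 'yes' for V, supporting them as a clade.
Most parsimonious ingroup topology: (((Bryoax,Acroyx),((Halioma,Theraria),Ceratellus)),Ophiites).
Changes per character on this tree: I: 1; II: 1; III: 1; IV: 1; V: 1.
Total = 5.

5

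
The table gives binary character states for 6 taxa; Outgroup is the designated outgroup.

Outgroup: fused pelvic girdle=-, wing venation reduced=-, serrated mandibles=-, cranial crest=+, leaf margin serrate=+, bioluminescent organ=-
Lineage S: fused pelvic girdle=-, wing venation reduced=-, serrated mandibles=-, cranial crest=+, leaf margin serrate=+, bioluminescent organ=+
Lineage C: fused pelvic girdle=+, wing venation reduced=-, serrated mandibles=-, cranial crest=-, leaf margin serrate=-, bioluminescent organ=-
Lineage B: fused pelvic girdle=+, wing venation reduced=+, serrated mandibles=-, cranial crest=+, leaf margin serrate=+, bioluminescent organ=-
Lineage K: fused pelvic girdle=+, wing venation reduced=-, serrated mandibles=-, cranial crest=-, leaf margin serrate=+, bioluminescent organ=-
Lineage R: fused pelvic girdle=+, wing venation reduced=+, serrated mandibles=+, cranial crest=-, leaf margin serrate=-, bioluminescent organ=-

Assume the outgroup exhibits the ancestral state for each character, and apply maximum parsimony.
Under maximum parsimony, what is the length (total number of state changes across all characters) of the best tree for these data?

Character polarity is set by the outgroup: the derived state is whichever differs from the outgroup's state, so for cranial crest, leaf margin serrate the derived state is '-', and for the remaining characters it is '+'.
fused pelvic girdle: derived state '+' in Lineage B, Lineage C, Lineage K, and Lineage R only — synapomorphy for {Lineage B, Lineage C, Lineage K, Lineage R}.
wing venation reduced groups Lineage B and Lineage R, which is incompatible with the clades supported by the remaining characters; treating it as convergent (homoplasy) costs fewer steps than any alternative tree.
serrated mandibles: derived state '+' in Lineage R only — an autapomorphy, so it tells us nothing about relationships among taxa.
cranial crest: derived state '-' in Lineage C, Lineage K, and Lineage R only — synapomorphy for {Lineage C, Lineage K, Lineage R}.
Only Lineage C and Lineage R show the derived state '-' for leaf margin serrate, supporting them as a clade.
bioluminescent organ (derived state '+') is unique to Lineage S (autapomorphy; uninformative for grouping).
Most parsimonious ingroup topology: (Lineage S,(((Lineage C,Lineage R),Lineage K),Lineage B)).
Changes per character on this tree: fused pelvic girdle: 1; wing venation reduced: 2; serrated mandibles: 1; cranial crest: 1; leaf margin serrate: 1; bioluminescent organ: 1.
Total = 7.

7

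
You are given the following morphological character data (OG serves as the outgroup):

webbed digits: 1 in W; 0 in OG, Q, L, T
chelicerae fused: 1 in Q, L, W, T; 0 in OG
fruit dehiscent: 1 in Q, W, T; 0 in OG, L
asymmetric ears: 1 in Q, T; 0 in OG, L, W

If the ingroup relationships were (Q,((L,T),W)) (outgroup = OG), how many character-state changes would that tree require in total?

6

Map each character onto (Q,((L,T),W)) (rooted by OG) and count the minimum state changes it requires (Fitch parsimony):
webbed digits: 1; chelicerae fused: 1; fruit dehiscent: 2; asymmetric ears: 2.
Total tree length = 6.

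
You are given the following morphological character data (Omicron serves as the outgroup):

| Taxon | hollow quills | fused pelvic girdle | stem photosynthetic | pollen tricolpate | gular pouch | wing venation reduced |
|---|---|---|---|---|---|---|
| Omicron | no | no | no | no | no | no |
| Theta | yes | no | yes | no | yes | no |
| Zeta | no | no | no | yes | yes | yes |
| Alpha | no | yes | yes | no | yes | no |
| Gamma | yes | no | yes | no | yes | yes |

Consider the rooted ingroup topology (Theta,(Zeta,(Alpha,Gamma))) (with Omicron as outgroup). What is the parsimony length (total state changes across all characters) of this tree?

9

Map each character onto (Theta,(Zeta,(Alpha,Gamma))) (rooted by Omicron) and count the minimum state changes it requires (Fitch parsimony):
hollow quills: 2; fused pelvic girdle: 1; stem photosynthetic: 2; pollen tricolpate: 1; gular pouch: 1; wing venation reduced: 2.
Total tree length = 9.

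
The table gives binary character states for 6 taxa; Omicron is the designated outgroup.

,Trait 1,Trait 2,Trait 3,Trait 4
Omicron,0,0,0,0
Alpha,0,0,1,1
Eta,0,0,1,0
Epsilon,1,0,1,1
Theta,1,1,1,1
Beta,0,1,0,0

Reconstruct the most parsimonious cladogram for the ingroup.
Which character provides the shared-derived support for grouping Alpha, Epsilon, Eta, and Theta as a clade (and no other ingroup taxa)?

The outgroup has state '0' for every character, so '1' is the derived state throughout.
Trait 1: derived state '1' in Epsilon and Theta only — synapomorphy for {Epsilon, Theta}.
Trait 2 (state '1') occurs in Beta and Theta but conflicts with the nesting implied by the other characters — most parsimoniously interpreted as homoplasy.
Trait 3 (derived state '1') is shared by Alpha, Epsilon, Eta, and Theta — a synapomorphy uniting that clade.
Trait 4 (derived state '1') is shared by Alpha, Epsilon, and Theta — a synapomorphy uniting that clade.
Most parsimonious ingroup topology: (((Alpha,(Epsilon,Theta)),Eta),Beta).
The clade {Alpha, Epsilon, Eta, Theta} is supported by Trait 3: its derived state '1' occurs in exactly those taxa and in no other taxon (including the outgroup).

Trait 3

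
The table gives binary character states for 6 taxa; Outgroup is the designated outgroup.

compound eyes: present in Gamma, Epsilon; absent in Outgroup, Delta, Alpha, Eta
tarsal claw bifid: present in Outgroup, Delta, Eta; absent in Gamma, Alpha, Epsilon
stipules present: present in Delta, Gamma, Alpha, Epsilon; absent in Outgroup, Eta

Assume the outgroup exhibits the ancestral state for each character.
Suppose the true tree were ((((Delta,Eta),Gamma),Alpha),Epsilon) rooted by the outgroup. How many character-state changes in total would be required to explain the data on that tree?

Map each character onto ((((Delta,Eta),Gamma),Alpha),Epsilon) (rooted by Outgroup) and count the minimum state changes it requires (Fitch parsimony):
compound eyes: 2; tarsal claw bifid: 2; stipules present: 2.
Total tree length = 6.

6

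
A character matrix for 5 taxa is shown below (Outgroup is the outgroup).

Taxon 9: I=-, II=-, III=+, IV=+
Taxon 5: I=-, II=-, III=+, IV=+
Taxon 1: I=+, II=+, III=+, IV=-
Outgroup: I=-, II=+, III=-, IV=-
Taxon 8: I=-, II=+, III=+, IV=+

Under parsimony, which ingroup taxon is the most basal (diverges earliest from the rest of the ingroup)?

Taxon 1

Character polarity is set by the outgroup: the derived state is whichever differs from the outgroup's state, so for II the derived state is '-', and for the remaining characters it is '+'.
I (derived state '+') is unique to Taxon 1 (autapomorphy; uninformative for grouping).
II: derived state '-' in Taxon 5 and Taxon 9 only — synapomorphy for {Taxon 5, Taxon 9}.
All ingroup taxa share the derived state '+' for III; it defines the ingroup but does not resolve relationships within it.
Only Taxon 5, Taxon 8, and Taxon 9 show the derived state '+' for IV, supporting them as a clade.
Most parsimonious ingroup topology: (((Taxon 9,Taxon 5),Taxon 8),Taxon 1).
Taxon 1 is sister to the clade containing all other ingroup taxa, so it is the earliest-diverging (most basal) ingroup lineage.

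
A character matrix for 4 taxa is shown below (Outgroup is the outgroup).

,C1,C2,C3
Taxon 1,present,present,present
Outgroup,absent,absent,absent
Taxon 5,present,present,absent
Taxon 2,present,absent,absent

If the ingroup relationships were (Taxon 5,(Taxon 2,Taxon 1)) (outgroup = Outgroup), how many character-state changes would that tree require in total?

Map each character onto (Taxon 5,(Taxon 2,Taxon 1)) (rooted by Outgroup) and count the minimum state changes it requires (Fitch parsimony):
C1: 1; C2: 2; C3: 1.
Total tree length = 4.

4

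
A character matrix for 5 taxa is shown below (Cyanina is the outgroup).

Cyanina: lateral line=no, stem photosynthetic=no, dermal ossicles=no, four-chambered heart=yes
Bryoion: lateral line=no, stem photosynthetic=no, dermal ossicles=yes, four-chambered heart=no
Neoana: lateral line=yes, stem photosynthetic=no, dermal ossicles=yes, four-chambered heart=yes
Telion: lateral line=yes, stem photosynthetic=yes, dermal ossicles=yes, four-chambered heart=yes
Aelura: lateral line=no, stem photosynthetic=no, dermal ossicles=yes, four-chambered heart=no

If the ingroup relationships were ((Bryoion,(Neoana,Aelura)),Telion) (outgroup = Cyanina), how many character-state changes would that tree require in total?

Map each character onto ((Bryoion,(Neoana,Aelura)),Telion) (rooted by Cyanina) and count the minimum state changes it requires (Fitch parsimony):
lateral line: 2; stem photosynthetic: 1; dermal ossicles: 1; four-chambered heart: 2.
Total tree length = 6.

6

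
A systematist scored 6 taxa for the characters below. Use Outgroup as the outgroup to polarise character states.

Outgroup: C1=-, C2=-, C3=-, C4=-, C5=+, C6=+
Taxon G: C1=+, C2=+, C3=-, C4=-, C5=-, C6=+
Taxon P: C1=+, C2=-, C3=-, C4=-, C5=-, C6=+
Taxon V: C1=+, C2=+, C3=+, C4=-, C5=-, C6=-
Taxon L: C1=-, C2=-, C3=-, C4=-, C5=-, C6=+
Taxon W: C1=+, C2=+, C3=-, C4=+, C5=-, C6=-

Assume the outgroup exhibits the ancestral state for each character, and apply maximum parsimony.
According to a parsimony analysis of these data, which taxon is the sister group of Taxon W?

Character polarity is set by the outgroup: the derived state is whichever differs from the outgroup's state, so for C5, C6 the derived state is '-', and for the remaining characters it is '+'.
C1: derived state '+' in Taxon G, Taxon P, Taxon V, and Taxon W only — synapomorphy for {Taxon G, Taxon P, Taxon V, Taxon W}.
Only Taxon G, Taxon V, and Taxon W show the derived state '+' for C2, supporting them as a clade.
C3: derived state '+' in Taxon V only — an autapomorphy, so it tells us nothing about relationships among taxa.
C4: derived state '+' in Taxon W only — an autapomorphy, so it tells us nothing about relationships among taxa.
All ingroup taxa share the derived state '-' for C5; it defines the ingroup but does not resolve relationships within it.
Only Taxon V and Taxon W show the derived state '-' for C6, supporting them as a clade.
Most parsimonious ingroup topology: (((Taxon G,(Taxon V,Taxon W)),Taxon P),Taxon L).
Taxon W and Taxon V form a cherry on this tree, so they are sister taxa.

Taxon V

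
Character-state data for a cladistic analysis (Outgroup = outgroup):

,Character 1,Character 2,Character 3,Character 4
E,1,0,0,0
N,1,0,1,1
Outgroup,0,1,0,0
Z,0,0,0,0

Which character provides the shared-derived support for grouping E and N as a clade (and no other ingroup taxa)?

Character polarity is set by the outgroup: the derived state is whichever differs from the outgroup's state, so for Character 2 the derived state is '0', and for the remaining characters it is '1'.
Only E and N show the derived state '1' for Character 1, supporting them as a clade.
All ingroup taxa share the derived state '0' for Character 2; it defines the ingroup but does not resolve relationships within it.
Character 3 (derived state '1') is unique to N (autapomorphy; uninformative for grouping).
Character 4: derived state '1' in N only — an autapomorphy, so it tells us nothing about relationships among taxa.
Most parsimonious ingroup topology: ((E,N),Z).
The clade {E, N} is supported by Character 1: its derived state '1' occurs in exactly those taxa and in no other taxon (including the outgroup).

Character 1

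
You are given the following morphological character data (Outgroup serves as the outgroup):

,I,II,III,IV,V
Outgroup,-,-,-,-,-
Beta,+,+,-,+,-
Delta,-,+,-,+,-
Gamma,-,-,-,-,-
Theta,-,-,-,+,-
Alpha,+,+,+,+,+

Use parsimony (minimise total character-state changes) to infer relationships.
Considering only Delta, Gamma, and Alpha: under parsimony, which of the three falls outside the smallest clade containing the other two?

Gamma

The outgroup has state '-' for every character, so '+' is the derived state throughout.
I (derived state '+') is shared by Alpha and Beta — a synapomorphy uniting that clade.
Only Alpha, Beta, and Delta show the derived state '+' for II, supporting them as a clade.
III: derived state '+' in Alpha only — an autapomorphy, so it tells us nothing about relationships among taxa.
IV (derived state '+') is shared by Alpha, Beta, Delta, and Theta — a synapomorphy uniting that clade.
V: derived state '+' in Alpha only — an autapomorphy, so it tells us nothing about relationships among taxa.
Most parsimonious ingroup topology: ((((Beta,Alpha),Delta),Theta),Gamma).
Alpha and Delta share a more recent common ancestor with each other than either does with Gamma, so Gamma is the least closely related of the three.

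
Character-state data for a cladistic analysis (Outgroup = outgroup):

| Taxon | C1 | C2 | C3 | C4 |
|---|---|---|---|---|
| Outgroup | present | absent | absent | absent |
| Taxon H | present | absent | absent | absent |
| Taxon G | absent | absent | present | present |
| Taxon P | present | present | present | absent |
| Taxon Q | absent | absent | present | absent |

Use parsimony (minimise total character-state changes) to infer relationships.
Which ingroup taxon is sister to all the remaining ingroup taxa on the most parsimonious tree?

Taxon H

Character polarity is set by the outgroup: the derived state is whichever differs from the outgroup's state, so for C1 the derived state is 'absent', and for the remaining characters it is 'present'.
Only Taxon G and Taxon Q show the derived state 'absent' for C1, supporting them as a clade.
C2 (derived state 'present') is unique to Taxon P (autapomorphy; uninformative for grouping).
Only Taxon G, Taxon P, and Taxon Q show the derived state 'present' for C3, supporting them as a clade.
C4 (derived state 'present') is unique to Taxon G (autapomorphy; uninformative for grouping).
Most parsimonious ingroup topology: (Taxon H,((Taxon G,Taxon Q),Taxon P)).
Taxon H is sister to the clade containing all other ingroup taxa, so it is the earliest-diverging (most basal) ingroup lineage.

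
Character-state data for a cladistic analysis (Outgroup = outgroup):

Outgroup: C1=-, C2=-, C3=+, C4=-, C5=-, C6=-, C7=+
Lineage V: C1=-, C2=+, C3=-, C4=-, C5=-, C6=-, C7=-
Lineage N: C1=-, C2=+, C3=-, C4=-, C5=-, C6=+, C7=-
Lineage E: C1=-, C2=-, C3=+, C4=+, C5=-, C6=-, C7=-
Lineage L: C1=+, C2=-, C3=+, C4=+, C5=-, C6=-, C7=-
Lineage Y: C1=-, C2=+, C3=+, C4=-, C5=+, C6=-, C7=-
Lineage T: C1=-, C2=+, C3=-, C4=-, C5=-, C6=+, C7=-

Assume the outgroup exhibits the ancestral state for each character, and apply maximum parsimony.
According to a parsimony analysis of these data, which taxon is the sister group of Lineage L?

Character polarity is set by the outgroup: the derived state is whichever differs from the outgroup's state, so for C3, C7 the derived state is '-', and for the remaining characters it is '+'.
C1: derived state '+' in Lineage L only — an autapomorphy, so it tells us nothing about relationships among taxa.
Only Lineage N, Lineage T, Lineage V, and Lineage Y show the derived state '+' for C2, supporting them as a clade.
C3 (derived state '-') is shared by Lineage N, Lineage T, and Lineage V — a synapomorphy uniting that clade.
C4 (derived state '+') is shared by Lineage E and Lineage L — a synapomorphy uniting that clade.
C5: derived state '+' in Lineage Y only — an autapomorphy, so it tells us nothing about relationships among taxa.
C6: derived state '+' in Lineage N and Lineage T only — synapomorphy for {Lineage N, Lineage T}.
All ingroup taxa share the derived state '-' for C7; it defines the ingroup but does not resolve relationships within it.
Most parsimonious ingroup topology: (((Lineage V,(Lineage N,Lineage T)),Lineage Y),(Lineage E,Lineage L)).
Lineage L and Lineage E form a cherry on this tree, so they are sister taxa.

Lineage E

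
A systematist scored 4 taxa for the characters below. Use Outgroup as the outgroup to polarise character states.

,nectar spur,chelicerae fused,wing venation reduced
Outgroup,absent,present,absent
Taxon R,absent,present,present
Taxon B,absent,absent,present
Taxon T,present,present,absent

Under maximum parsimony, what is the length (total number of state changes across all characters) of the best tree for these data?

Character polarity is set by the outgroup: the derived state is whichever differs from the outgroup's state, so for chelicerae fused the derived state is 'absent', and for the remaining characters it is 'present'.
nectar spur: derived state 'present' in Taxon T only — an autapomorphy, so it tells us nothing about relationships among taxa.
chelicerae fused: derived state 'absent' in Taxon B only — an autapomorphy, so it tells us nothing about relationships among taxa.
Only Taxon B and Taxon R show the derived state 'present' for wing venation reduced, supporting them as a clade.
Most parsimonious ingroup topology: ((Taxon R,Taxon B),Taxon T).
Changes per character on this tree: nectar spur: 1; chelicerae fused: 1; wing venation reduced: 1.
Total = 3.

3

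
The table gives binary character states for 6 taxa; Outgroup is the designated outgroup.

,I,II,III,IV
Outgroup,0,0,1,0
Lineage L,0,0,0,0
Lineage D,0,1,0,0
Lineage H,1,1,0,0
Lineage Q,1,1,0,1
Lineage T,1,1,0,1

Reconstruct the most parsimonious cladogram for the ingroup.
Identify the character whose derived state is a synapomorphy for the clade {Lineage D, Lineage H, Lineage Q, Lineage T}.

Character polarity is set by the outgroup: the derived state is whichever differs from the outgroup's state, so for III the derived state is '0', and for the remaining characters it is '1'.
I: derived state '1' in Lineage H, Lineage Q, and Lineage T only — synapomorphy for {Lineage H, Lineage Q, Lineage T}.
II (derived state '1') is shared by Lineage D, Lineage H, Lineage Q, and Lineage T — a synapomorphy uniting that clade.
All ingroup taxa share the derived state '0' for III; it defines the ingroup but does not resolve relationships within it.
IV (derived state '1') is shared by Lineage Q and Lineage T — a synapomorphy uniting that clade.
Most parsimonious ingroup topology: (Lineage L,(Lineage D,(Lineage H,(Lineage Q,Lineage T)))).
The clade {Lineage D, Lineage H, Lineage Q, Lineage T} is supported by II: its derived state '1' occurs in exactly those taxa and in no other taxon (including the outgroup).

II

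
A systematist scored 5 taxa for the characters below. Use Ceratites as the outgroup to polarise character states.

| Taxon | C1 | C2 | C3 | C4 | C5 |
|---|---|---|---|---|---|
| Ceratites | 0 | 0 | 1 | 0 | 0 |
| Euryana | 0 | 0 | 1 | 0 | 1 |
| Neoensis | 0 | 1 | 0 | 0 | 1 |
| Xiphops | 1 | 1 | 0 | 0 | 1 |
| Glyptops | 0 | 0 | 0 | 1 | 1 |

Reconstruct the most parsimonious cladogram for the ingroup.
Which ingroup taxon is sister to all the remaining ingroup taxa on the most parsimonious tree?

Euryana

Character polarity is set by the outgroup: the derived state is whichever differs from the outgroup's state, so for C3 the derived state is '0', and for the remaining characters it is '1'.
C1: derived state '1' in Xiphops only — an autapomorphy, so it tells us nothing about relationships among taxa.
C2 (derived state '1') is shared by Neoensis and Xiphops — a synapomorphy uniting that clade.
Only Glyptops, Neoensis, and Xiphops show the derived state '0' for C3, supporting them as a clade.
C4: derived state '1' in Glyptops only — an autapomorphy, so it tells us nothing about relationships among taxa.
C5 (derived state '1') is shared by all ingroup taxa — unites the whole ingroup.
Most parsimonious ingroup topology: (Euryana,((Neoensis,Xiphops),Glyptops)).
Euryana is sister to the clade containing all other ingroup taxa, so it is the earliest-diverging (most basal) ingroup lineage.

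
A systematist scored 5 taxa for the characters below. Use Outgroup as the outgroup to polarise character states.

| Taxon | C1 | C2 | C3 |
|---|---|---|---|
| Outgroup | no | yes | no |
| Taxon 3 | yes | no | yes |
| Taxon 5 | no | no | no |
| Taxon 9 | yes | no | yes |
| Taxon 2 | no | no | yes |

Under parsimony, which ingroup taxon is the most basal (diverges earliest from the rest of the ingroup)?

Character polarity is set by the outgroup: the derived state is whichever differs from the outgroup's state, so for C2 the derived state is 'no', and for the remaining characters it is 'yes'.
Only Taxon 3 and Taxon 9 show the derived state 'yes' for C1, supporting them as a clade.
All ingroup taxa share the derived state 'no' for C2; it defines the ingroup but does not resolve relationships within it.
C3 (derived state 'yes') is shared by Taxon 2, Taxon 3, and Taxon 9 — a synapomorphy uniting that clade.
Most parsimonious ingroup topology: (((Taxon 3,Taxon 9),Taxon 2),Taxon 5).
Taxon 5 is sister to the clade containing all other ingroup taxa, so it is the earliest-diverging (most basal) ingroup lineage.

Taxon 5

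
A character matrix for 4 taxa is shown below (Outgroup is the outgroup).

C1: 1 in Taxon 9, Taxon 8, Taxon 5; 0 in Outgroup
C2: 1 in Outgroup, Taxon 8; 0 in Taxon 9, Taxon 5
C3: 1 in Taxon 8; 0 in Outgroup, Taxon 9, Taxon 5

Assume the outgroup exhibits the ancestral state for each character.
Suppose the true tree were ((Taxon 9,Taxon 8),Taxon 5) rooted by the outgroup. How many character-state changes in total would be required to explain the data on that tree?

4

Map each character onto ((Taxon 9,Taxon 8),Taxon 5) (rooted by Outgroup) and count the minimum state changes it requires (Fitch parsimony):
C1: 1; C2: 2; C3: 1.
Total tree length = 4.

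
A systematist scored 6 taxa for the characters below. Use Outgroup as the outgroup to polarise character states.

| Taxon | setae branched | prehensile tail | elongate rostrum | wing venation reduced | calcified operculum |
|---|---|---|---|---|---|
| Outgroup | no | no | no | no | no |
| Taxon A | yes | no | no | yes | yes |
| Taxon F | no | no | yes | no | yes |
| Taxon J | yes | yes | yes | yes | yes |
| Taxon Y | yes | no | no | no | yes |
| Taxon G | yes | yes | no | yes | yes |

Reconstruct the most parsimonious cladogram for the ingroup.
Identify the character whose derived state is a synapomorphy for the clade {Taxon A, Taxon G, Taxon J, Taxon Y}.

setae branched

The outgroup has state 'no' for every character, so 'yes' is the derived state throughout.
setae branched: derived state 'yes' in Taxon A, Taxon G, Taxon J, and Taxon Y only — synapomorphy for {Taxon A, Taxon G, Taxon J, Taxon Y}.
prehensile tail: derived state 'yes' in Taxon G and Taxon J only — synapomorphy for {Taxon G, Taxon J}.
elongate rostrum groups Taxon F and Taxon J, which is incompatible with the clades supported by the remaining characters; treating it as convergent (homoplasy) costs fewer steps than any alternative tree.
wing venation reduced: derived state 'yes' in Taxon A, Taxon G, and Taxon J only — synapomorphy for {Taxon A, Taxon G, Taxon J}.
calcified operculum (derived state 'yes') is shared by all ingroup taxa — unites the whole ingroup.
Most parsimonious ingroup topology: (((Taxon A,(Taxon J,Taxon G)),Taxon Y),Taxon F).
The clade {Taxon A, Taxon G, Taxon J, Taxon Y} is supported by setae branched: its derived state 'yes' occurs in exactly those taxa and in no other taxon (including the outgroup).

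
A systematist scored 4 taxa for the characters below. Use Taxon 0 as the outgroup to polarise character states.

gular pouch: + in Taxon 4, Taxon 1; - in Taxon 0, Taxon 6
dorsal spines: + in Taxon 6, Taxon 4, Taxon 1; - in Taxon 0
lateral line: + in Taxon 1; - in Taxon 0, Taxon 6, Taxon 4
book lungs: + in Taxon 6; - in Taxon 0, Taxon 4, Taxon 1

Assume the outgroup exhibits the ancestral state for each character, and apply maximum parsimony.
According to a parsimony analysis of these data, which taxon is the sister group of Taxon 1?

Taxon 4

The outgroup has state '-' for every character, so '+' is the derived state throughout.
gular pouch (derived state '+') is shared by Taxon 1 and Taxon 4 — a synapomorphy uniting that clade.
All ingroup taxa share the derived state '+' for dorsal spines; it defines the ingroup but does not resolve relationships within it.
lateral line: derived state '+' in Taxon 1 only — an autapomorphy, so it tells us nothing about relationships among taxa.
book lungs: derived state '+' in Taxon 6 only — an autapomorphy, so it tells us nothing about relationships among taxa.
Most parsimonious ingroup topology: (Taxon 6,(Taxon 4,Taxon 1)).
Taxon 1 and Taxon 4 form a cherry on this tree, so they are sister taxa.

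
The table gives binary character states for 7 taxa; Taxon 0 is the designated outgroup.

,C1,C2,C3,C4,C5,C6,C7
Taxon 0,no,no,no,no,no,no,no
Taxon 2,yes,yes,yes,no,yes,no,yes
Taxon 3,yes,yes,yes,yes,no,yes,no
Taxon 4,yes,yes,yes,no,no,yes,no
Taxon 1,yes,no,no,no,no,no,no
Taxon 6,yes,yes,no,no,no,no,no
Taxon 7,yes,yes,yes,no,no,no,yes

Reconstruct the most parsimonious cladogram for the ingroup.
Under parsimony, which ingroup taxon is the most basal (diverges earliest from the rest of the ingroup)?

The outgroup has state 'no' for every character, so 'yes' is the derived state throughout.
All ingroup taxa share the derived state 'yes' for C1; it defines the ingroup but does not resolve relationships within it.
Only Taxon 2, Taxon 3, Taxon 4, Taxon 6, and Taxon 7 show the derived state 'yes' for C2, supporting them as a clade.
C3 (derived state 'yes') is shared by Taxon 2, Taxon 3, Taxon 4, and Taxon 7 — a synapomorphy uniting that clade.
C4 (derived state 'yes') is unique to Taxon 3 (autapomorphy; uninformative for grouping).
C5: derived state 'yes' in Taxon 2 only — an autapomorphy, so it tells us nothing about relationships among taxa.
C6 (derived state 'yes') is shared by Taxon 3 and Taxon 4 — a synapomorphy uniting that clade.
C7: derived state 'yes' in Taxon 2 and Taxon 7 only — synapomorphy for {Taxon 2, Taxon 7}.
Most parsimonious ingroup topology: ((((Taxon 2,Taxon 7),(Taxon 3,Taxon 4)),Taxon 6),Taxon 1).
Taxon 1 is sister to the clade containing all other ingroup taxa, so it is the earliest-diverging (most basal) ingroup lineage.

Taxon 1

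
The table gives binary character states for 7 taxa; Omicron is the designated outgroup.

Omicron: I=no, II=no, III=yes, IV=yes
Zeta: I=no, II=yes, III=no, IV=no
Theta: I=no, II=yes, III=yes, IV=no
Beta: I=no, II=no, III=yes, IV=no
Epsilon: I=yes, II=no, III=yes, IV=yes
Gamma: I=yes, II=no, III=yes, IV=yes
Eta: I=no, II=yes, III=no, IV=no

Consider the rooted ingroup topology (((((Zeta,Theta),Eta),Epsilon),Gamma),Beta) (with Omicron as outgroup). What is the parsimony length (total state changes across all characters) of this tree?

Map each character onto (((((Zeta,Theta),Eta),Epsilon),Gamma),Beta) (rooted by Omicron) and count the minimum state changes it requires (Fitch parsimony):
I: 2; II: 1; III: 2; IV: 2.
Total tree length = 7.

7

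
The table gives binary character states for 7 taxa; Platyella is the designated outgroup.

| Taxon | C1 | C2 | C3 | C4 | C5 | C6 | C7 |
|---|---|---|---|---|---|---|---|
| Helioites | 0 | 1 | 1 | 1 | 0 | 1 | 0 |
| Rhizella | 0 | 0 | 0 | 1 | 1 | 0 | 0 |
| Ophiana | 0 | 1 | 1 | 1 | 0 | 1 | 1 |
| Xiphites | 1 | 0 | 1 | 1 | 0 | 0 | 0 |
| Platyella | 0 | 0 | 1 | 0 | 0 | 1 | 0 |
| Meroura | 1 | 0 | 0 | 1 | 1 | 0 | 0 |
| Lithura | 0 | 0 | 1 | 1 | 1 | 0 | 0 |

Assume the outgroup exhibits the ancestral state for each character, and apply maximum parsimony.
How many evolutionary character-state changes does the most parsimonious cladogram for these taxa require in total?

8

Character polarity is set by the outgroup: the derived state is whichever differs from the outgroup's state, so for C3, C6 the derived state is '0', and for the remaining characters it is '1'.
C1 (state '1') occurs in Meroura and Xiphites but conflicts with the nesting implied by the other characters — most parsimoniously interpreted as homoplasy.
C2 (derived state '1') is shared by Helioites and Ophiana — a synapomorphy uniting that clade.
C3 (derived state '0') is shared by Meroura and Rhizella — a synapomorphy uniting that clade.
C4 (derived state '1') is shared by all ingroup taxa — unites the whole ingroup.
C5 (derived state '1') is shared by Lithura, Meroura, and Rhizella — a synapomorphy uniting that clade.
C6: derived state '0' in Lithura, Meroura, Rhizella, and Xiphites only — synapomorphy for {Lithura, Meroura, Rhizella, Xiphites}.
C7 (derived state '1') is unique to Ophiana (autapomorphy; uninformative for grouping).
Most parsimonious ingroup topology: ((((Rhizella,Meroura),Lithura),Xiphites),(Helioites,Ophiana)).
Changes per character on this tree: C1: 2; C2: 1; C3: 1; C4: 1; C5: 1; C6: 1; C7: 1.
Total = 8.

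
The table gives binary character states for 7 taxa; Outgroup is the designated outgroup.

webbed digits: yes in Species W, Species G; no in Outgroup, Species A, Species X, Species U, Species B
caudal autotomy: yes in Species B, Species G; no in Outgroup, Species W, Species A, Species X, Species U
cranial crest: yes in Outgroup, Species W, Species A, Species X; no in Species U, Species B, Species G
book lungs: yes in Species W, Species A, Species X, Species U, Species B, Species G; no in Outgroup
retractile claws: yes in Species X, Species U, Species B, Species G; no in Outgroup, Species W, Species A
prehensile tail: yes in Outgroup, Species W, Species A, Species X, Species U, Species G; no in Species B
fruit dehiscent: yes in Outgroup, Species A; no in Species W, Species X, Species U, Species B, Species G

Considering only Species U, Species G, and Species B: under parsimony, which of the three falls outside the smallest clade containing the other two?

Character polarity is set by the outgroup: the derived state is whichever differs from the outgroup's state, so for cranial crest, prehensile tail, fruit dehiscent the derived state is 'no', and for the remaining characters it is 'yes'.
webbed digits groups Species G and Species W, which is incompatible with the clades supported by the remaining characters; treating it as convergent (homoplasy) costs fewer steps than any alternative tree.
caudal autotomy: derived state 'yes' in Species B and Species G only — synapomorphy for {Species B, Species G}.
cranial crest (derived state 'no') is shared by Species B, Species G, and Species U — a synapomorphy uniting that clade.
book lungs (derived state 'yes') is shared by all ingroup taxa — unites the whole ingroup.
retractile claws: derived state 'yes' in Species B, Species G, Species U, and Species X only — synapomorphy for {Species B, Species G, Species U, Species X}.
prehensile tail (derived state 'no') is unique to Species B (autapomorphy; uninformative for grouping).
Only Species B, Species G, Species U, Species W, and Species X show the derived state 'no' for fruit dehiscent, supporting them as a clade.
Most parsimonious ingroup topology: ((Species W,(Species X,(Species U,(Species B,Species G)))),Species A).
Species G and Species B share a more recent common ancestor with each other than either does with Species U, so Species U is the least closely related of the three.

Species U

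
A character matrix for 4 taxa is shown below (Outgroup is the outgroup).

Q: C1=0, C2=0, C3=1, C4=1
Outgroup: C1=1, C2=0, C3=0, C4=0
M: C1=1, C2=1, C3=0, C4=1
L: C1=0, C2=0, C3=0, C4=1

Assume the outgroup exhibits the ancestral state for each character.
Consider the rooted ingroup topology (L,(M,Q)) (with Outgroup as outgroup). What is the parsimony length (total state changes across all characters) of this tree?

5

Map each character onto (L,(M,Q)) (rooted by Outgroup) and count the minimum state changes it requires (Fitch parsimony):
C1: 2; C2: 1; C3: 1; C4: 1.
Total tree length = 5.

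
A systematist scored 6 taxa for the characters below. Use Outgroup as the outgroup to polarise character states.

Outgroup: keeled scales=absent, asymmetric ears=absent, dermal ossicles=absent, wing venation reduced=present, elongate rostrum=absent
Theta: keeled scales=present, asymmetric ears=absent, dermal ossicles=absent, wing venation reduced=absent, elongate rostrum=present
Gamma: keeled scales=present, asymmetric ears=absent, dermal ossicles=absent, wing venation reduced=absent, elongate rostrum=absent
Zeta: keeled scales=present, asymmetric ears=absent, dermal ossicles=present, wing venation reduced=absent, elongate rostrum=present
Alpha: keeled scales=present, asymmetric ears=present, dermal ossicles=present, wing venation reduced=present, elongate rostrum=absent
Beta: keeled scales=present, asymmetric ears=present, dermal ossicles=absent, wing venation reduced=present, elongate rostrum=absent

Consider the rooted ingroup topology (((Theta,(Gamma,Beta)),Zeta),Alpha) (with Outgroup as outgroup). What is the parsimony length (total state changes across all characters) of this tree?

9

Map each character onto (((Theta,(Gamma,Beta)),Zeta),Alpha) (rooted by Outgroup) and count the minimum state changes it requires (Fitch parsimony):
keeled scales: 1; asymmetric ears: 2; dermal ossicles: 2; wing venation reduced: 2; elongate rostrum: 2.
Total tree length = 9.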